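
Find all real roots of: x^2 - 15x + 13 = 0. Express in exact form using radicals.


Using the quadratic formula: x = (-b ± sqrt(b^2 - 4ac)) / (2a)
Here a = 1, b = -15, c = 13
Discriminant = b^2 - 4ac = (-15)^2 - 4(1)(13) = 225 - 52 = 173
Since discriminant = 173 > 0, there are two real roots.
x = (15 ± sqrt(173)) / 2
Numerically: x ≈ 14.0765 or x ≈ 0.9235

x = (15 + sqrt(173)) / 2 or x = (15 - sqrt(173)) / 2


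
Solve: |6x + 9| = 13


An absolute value equation |expr| = 13 gives two cases:
Case 1: 6x + 9 = 13
  6x = 4, so x = 2/3
Case 2: 6x + 9 = -13
  6x = -22, so x = -11/3

x = -11/3, x = 2/3


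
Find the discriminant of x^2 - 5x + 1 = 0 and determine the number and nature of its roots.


For ax^2 + bx + c = 0, discriminant D = b^2 - 4ac
Here a = 1, b = -5, c = 1
D = (-5)^2 - 4(1)(1) = 25 - 4 = 21

D = 21 > 0 but not a perfect square
The equation has 2 distinct real irrational roots.

Discriminant = 21, 2 distinct real irrational roots


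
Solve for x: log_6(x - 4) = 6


Convert to exponential form: x - 4 = 6^6 = 46656
x = 46656 + 4 = 46660
Check: log_6(46660 - 4) = log_6(46656) = log_6(46656) = 6 ✓

x = 46660


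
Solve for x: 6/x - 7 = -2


Subtract -7 from both sides: 6/x = 5
Multiply both sides by x: 6 = 5 * x
Divide by 5: x = 6/5

x = 6/5


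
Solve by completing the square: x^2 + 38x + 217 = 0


Start: x^2 + 38x + 217 = 0
Move constant: x^2 + 38x = -217
Half of 38 is 19, squared is 361
Add 361 to both sides: x^2 + 38x + 361 = 144
(x + 19)^2 = 144
x + 19 = ±12
x = -19 + 12 = -7 or x = -19 - 12 = -31

x = -31, x = -7


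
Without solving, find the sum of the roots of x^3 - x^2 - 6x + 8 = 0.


By Vieta's formulas for x^3 + bx^2 + cx + d = 0:
  r1 + r2 + r3 = -b/a = 1
  r1*r2 + r1*r3 + r2*r3 = c/a = -6
  r1*r2*r3 = -d/a = -8


Sum = 1


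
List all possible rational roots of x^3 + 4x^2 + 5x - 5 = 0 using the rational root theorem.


Rational root theorem: possible roots are ±p/q where:
  p divides the constant term (-5): p ∈ {1, 5}
  q divides the leading coefficient (1): q ∈ {1}

All possible rational roots: -5, -1, 1, 5

-5, -1, 1, 5


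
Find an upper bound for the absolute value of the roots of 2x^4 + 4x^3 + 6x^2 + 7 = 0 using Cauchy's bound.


Cauchy's bound: all roots r satisfy |r| <= 1 + max(|a_i/a_n|) for i = 0,...,n-1
where a_n is the leading coefficient.

Coefficients: [2, 4, 6, 0, 7]
Leading coefficient a_n = 2
Ratios |a_i/a_n|: 2, 3, 0, 7/2
Maximum ratio: 7/2
Cauchy's bound: |r| <= 1 + 7/2 = 9/2

Upper bound = 9/2


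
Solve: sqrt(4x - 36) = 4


Square both sides: 4x - 36 = 4^2 = 16
4x = 16 + 36 = 52
x = 13
Check: sqrt(4*13 - 36) = sqrt(16) = 4 ✓

x = 13


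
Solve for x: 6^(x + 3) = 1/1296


Express both sides with the same base.
1/1296 = 6^(-4)
Since the bases match, equate exponents: x + 3 = -4
So x = -4 - (3) = -7

x = -7


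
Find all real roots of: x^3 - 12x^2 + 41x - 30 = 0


Let p(x) = x^3 - 12x^2 + 41x - 30. By the rational root theorem (leading coefficient 1), any rational root is an integer divisor of 30: try ±1, ±2, ... in turn.
Test x = 1: value = 0 ✓, so (x - 1) is a factor.
Synthetic division by (x - 1): bring down 1; 1(1) - 12 = -11; (-11)(1) + 41 = 30; 30(1) - 30 = 0 → quotient x^2 - 11x + 30, remainder 0.
Solve the quadratic x^2 - 11x + 30 = 0: discriminant = (-11)^2 - 4(1)(30) = 121 - 120 = 1.
sqrt(1) = 1, so x = (11 ± 1)/2: x = 6 or x = 5.

x = 1, x = 5, x = 6


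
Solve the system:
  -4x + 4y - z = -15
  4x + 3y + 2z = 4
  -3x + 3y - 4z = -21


Using Cramer's rule. Expand each determinant along the first row.
D  = (-4)*[3*(-4) - 2*3] - 4*[4*(-4) - 2*(-3)] + (-1)*[4*3 - 3*(-3)]
  = (-4)*(-18) - 4*(-10) + (-1)*(21) = 91
Dx = (-15)*[3*(-4) - 2*3] - 4*[4*(-4) - 2*(-21)] + (-1)*[4*3 - 3*(-21)]
  = (-15)*(-18) - 4*(26) + (-1)*(75) = 91
Dy = (-4)*[4*(-4) - 2*(-21)] - (-15)*[4*(-4) - 2*(-3)] + (-1)*[4*(-21) - 4*(-3)]
  = (-4)*(26) - (-15)*(-10) + (-1)*(-72) = -182
Dz = (-4)*[3*(-21) - 4*3] - 4*[4*(-21) - 4*(-3)] + (-15)*[4*3 - 3*(-3)]
  = (-4)*(-75) - 4*(-72) + (-15)*(21) = 273
x = Dx/D = 91/91 = 1, y = Dy/D = -182/91 = -2, z = Dz/D = 273/91 = 3
Check eq1: (-4)(1) + (4)(-2) + (-1)(3) = -15 = -15 ✓
Check eq2: (4)(1) + (3)(-2) + (2)(3) = 4 = 4 ✓
Check eq3: (-3)(1) + (3)(-2) + (-4)(3) = -21 = -21 ✓

x = 1, y = -2, z = 3


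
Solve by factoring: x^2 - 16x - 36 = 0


We need two numbers that multiply to -36 and add to -16.
Those numbers are 2 and -18 (since 2 * (-18) = -36 and 2 + (-18) = -16).
So x^2 - 16x - 36 = (x + 2)(x - 18) = 0
Setting each factor to zero: x = -2 or x = 18

x = -2, x = 18


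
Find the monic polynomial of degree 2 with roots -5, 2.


A monic polynomial with roots -5, 2 is:
p(x) = (x + 5)(x - 2)
After multiplying by (x + 5): x + 5
After multiplying by (x - 2): x^2 + 3x - 10

x^2 + 3x - 10


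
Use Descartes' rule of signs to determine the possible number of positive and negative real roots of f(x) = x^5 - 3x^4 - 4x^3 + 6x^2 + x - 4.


Descartes' rule of signs:

For positive roots, count sign changes in f(x) = x^5 - 3x^4 - 4x^3 + 6x^2 + x - 4:
Signs of coefficients: +, -, -, +, +, -
Number of sign changes: 3
Possible positive real roots: 3, 1

For negative roots, examine f(-x) = -x^5 - 3x^4 + 4x^3 + 6x^2 - x - 4:
Signs of coefficients: -, -, +, +, -, -
Number of sign changes: 2
Possible negative real roots: 2, 0

Positive roots: 3 or 1; Negative roots: 2 or 0


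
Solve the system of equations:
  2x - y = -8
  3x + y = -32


Using Cramer's rule:
Determinant D = (2)(1) - (3)(-1) = 2 + 3 = 5
Dx = (-8)(1) - (-32)(-1) = -8 - 32 = -40
Dy = (2)(-32) - (3)(-8) = -64 + 24 = -40
x = Dx/D = -40/5 = -8
y = Dy/D = -40/5 = -8

x = -8, y = -8


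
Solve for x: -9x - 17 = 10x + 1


Starting with: -9x - 17 = 10x + 1
Move all x terms to left: (-9 - 10)x = 1 + 17
Simplify: -19x = 18
Divide both sides by -19: x = -18/19

x = -18/19


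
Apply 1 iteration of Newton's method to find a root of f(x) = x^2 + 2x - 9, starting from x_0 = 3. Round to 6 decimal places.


Newton's method: x_(n+1) = x_n - f(x_n)/f'(x_n)
f(x) = x^2 + 2x - 9
f'(x) = 2x + 2

Iteration 1:
  f(3.000000) = 6.000000
  f'(3.000000) = 8.000000
  x_1 = 3.000000 - (6.000000)/(8.000000) = 2.250000

x_1 = 2.250000


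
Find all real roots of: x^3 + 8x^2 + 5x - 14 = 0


Let p(x) = x^3 + 8x^2 + 5x - 14. By the rational root theorem (leading coefficient 1), any rational root is an integer divisor of 14: try ±1, ±2, ... in turn.
Test x = 1: value = 0 ✓, so (x - 1) is a factor.
Synthetic division by (x - 1): bring down 1; 1(1) + 8 = 9; 9(1) + 5 = 14; 14(1) - 14 = 0 → quotient x^2 + 9x + 14, remainder 0.
Solve the quadratic x^2 + 9x + 14 = 0: discriminant = 9^2 - 4(1)(14) = 81 - 56 = 25.
sqrt(25) = 5, so x = (-9 ± 5)/2: x = -2 or x = -7.

x = -7, x = -2, x = 1


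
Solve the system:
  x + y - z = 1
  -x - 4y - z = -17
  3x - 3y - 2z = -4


Using Cramer's rule. Expand each determinant along the first row.
D  = 1*[(-4)*(-2) - (-1)*(-3)] - 1*[(-1)*(-2) - (-1)*3] + (-1)*[(-1)*(-3) - (-4)*3]
  = 1*(5) - 1*(5) + (-1)*(15) = -15
Dx = 1*[(-4)*(-2) - (-1)*(-3)] - 1*[(-17)*(-2) - (-1)*(-4)] + (-1)*[(-17)*(-3) - (-4)*(-4)]
  = 1*(5) - 1*(30) + (-1)*(35) = -60
Dy = 1*[(-17)*(-2) - (-1)*(-4)] - 1*[(-1)*(-2) - (-1)*3] + (-1)*[(-1)*(-4) - (-17)*3]
  = 1*(30) - 1*(5) + (-1)*(55) = -30
Dz = 1*[(-4)*(-4) - (-17)*(-3)] - 1*[(-1)*(-4) - (-17)*3] + 1*[(-1)*(-3) - (-4)*3]
  = 1*(-35) - 1*(55) + 1*(15) = -75
x = Dx/D = -60/-15 = 4, y = Dy/D = -30/-15 = 2, z = Dz/D = -75/-15 = 5
Check eq1: (1)(4) + (1)(2) + (-1)(5) = 1 = 1 ✓
Check eq2: (-1)(4) + (-4)(2) + (-1)(5) = -17 = -17 ✓
Check eq3: (3)(4) + (-3)(2) + (-2)(5) = -4 = -4 ✓

x = 4, y = 2, z = 5


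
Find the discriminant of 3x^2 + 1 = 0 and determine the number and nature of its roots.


For ax^2 + bx + c = 0, discriminant D = b^2 - 4ac
Here a = 3, b = 0, c = 1
D = (0)^2 - 4(3)(1) = 0 - 12 = -12

D = -12 < 0
The equation has no real roots (2 complex conjugate roots).

Discriminant = -12, no real roots (2 complex conjugate roots)


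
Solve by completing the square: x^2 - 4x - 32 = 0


Start: x^2 - 4x - 32 = 0
Move constant: x^2 - 4x = 32
Half of -4 is -2, squared is 4
Add 4 to both sides: x^2 - 4x + 4 = 36
(x - 2)^2 = 36
x - 2 = ±6
x = 2 + 6 = 8 or x = 2 - 6 = -4

x = -4, x = 8


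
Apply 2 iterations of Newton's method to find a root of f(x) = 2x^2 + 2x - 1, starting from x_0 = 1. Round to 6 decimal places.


Newton's method: x_(n+1) = x_n - f(x_n)/f'(x_n)
f(x) = 2x^2 + 2x - 1
f'(x) = 4x + 2

Iteration 1:
  f(1.000000) = 3.000000
  f'(1.000000) = 6.000000
  x_1 = 1.000000 - (3.000000)/(6.000000) = 0.500000

Iteration 2:
  f(0.500000) = 0.500000
  f'(0.500000) = 4.000000
  x_2 = 0.500000 - (0.500000)/(4.000000) = 0.375000

x_2 = 0.375000


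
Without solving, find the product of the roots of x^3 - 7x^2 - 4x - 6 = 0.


By Vieta's formulas for x^3 + bx^2 + cx + d = 0:
  r1 + r2 + r3 = -b/a = 7
  r1*r2 + r1*r3 + r2*r3 = c/a = -4
  r1*r2*r3 = -d/a = 6


Product = 6


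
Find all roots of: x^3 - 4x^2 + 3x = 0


The constant term is 0, so x = 0 is a root. Factor out x:
  x^2 - 4x + 3 = 0
Solve the quadratic x^2 - 4x + 3 = 0: discriminant = (-4)^2 - 4(1)(3) = 16 - 12 = 4.
sqrt(4) = 2, so x = (4 ± 2)/2: x = 3 or x = 1.
Collecting all roots found:

x = 0, x = 1, x = 3


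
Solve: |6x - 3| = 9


An absolute value equation |expr| = 9 gives two cases:
Case 1: 6x - 3 = 9
  6x = 12, so x = 2
Case 2: 6x - 3 = -9
  6x = -6, so x = -1

x = -1, x = 2


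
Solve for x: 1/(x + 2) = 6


Multiply both sides by (x + 2): 1 = 6(x + 2)
Distribute: 1 = 6x + 12
6x = 1 - 12 = -11
x = -11/6

x = -11/6


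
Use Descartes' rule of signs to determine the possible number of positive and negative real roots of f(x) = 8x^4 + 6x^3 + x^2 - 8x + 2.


Descartes' rule of signs:

For positive roots, count sign changes in f(x) = 8x^4 + 6x^3 + x^2 - 8x + 2:
Signs of coefficients: +, +, +, -, +
Number of sign changes: 2
Possible positive real roots: 2, 0

For negative roots, examine f(-x) = 8x^4 - 6x^3 + x^2 + 8x + 2:
Signs of coefficients: +, -, +, +, +
Number of sign changes: 2
Possible negative real roots: 2, 0

Positive roots: 2 or 0; Negative roots: 2 or 0


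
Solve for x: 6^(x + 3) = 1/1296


Express both sides with the same base.
1/1296 = 6^(-4)
Since the bases match, equate exponents: x + 3 = -4
So x = -4 - (3) = -7

x = -7


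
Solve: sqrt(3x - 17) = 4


Square both sides: 3x - 17 = 4^2 = 16
3x = 16 + 17 = 33
x = 11
Check: sqrt(3*11 - 17) = sqrt(16) = 4 ✓

x = 11


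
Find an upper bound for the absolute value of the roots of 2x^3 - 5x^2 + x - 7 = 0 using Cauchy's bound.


Cauchy's bound: all roots r satisfy |r| <= 1 + max(|a_i/a_n|) for i = 0,...,n-1
where a_n is the leading coefficient.

Coefficients: [2, -5, 1, -7]
Leading coefficient a_n = 2
Ratios |a_i/a_n|: 5/2, 1/2, 7/2
Maximum ratio: 7/2
Cauchy's bound: |r| <= 1 + 7/2 = 9/2

Upper bound = 9/2


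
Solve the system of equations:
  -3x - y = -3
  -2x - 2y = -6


Using Cramer's rule:
Determinant D = (-3)(-2) - (-2)(-1) = 6 - 2 = 4
Dx = (-3)(-2) - (-6)(-1) = 6 - 6 = 0
Dy = (-3)(-6) - (-2)(-3) = 18 - 6 = 12
x = Dx/D = 0/4 = 0
y = Dy/D = 12/4 = 3

x = 0, y = 3


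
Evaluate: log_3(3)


We need the exponent such that 3^? = 3
3^1 = 3
Therefore log_3(3) = 1

1


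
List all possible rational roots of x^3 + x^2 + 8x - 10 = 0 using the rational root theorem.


Rational root theorem: possible roots are ±p/q where:
  p divides the constant term (-10): p ∈ {1, 2, 5, 10}
  q divides the leading coefficient (1): q ∈ {1}

All possible rational roots: -10, -5, -2, -1, 1, 2, 5, 10

-10, -5, -2, -1, 1, 2, 5, 10


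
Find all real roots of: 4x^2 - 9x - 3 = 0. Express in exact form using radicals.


Using the quadratic formula: x = (-b ± sqrt(b^2 - 4ac)) / (2a)
Here a = 4, b = -9, c = -3
Discriminant = b^2 - 4ac = (-9)^2 - 4(4)(-3) = 81 + 48 = 129
Since discriminant = 129 > 0, there are two real roots.
x = (9 ± sqrt(129)) / 8
Numerically: x ≈ 2.5447 or x ≈ -0.2947

x = (9 + sqrt(129)) / 8 or x = (9 - sqrt(129)) / 8


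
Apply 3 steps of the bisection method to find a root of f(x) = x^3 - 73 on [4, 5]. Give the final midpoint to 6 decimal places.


f(x) = x^3 - 73
f(4) = -9 < 0
f(5) = 52 > 0

Step 1: midpoint = (4.000000 + 5.000000)/2 = 4.500000
  f(4.500000) = 18.125000
  f(mid) > 0, so root is in [4.000000, 4.500000]

Step 2: midpoint = (4.000000 + 4.500000)/2 = 4.250000
  f(4.250000) = 3.765625
  f(mid) > 0, so root is in [4.000000, 4.250000]

Step 3: midpoint = (4.000000 + 4.250000)/2 = 4.125000
  f(4.125000) = -2.810547
  f(mid) < 0, so root is in [4.125000, 4.250000]

midpoint = 4.125000


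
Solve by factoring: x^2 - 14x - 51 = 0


We need two numbers that multiply to -51 and add to -14.
Those numbers are 3 and -17 (since 3 * (-17) = -51 and 3 + (-17) = -14).
So x^2 - 14x - 51 = (x + 3)(x - 17) = 0
Setting each factor to zero: x = -3 or x = 17

x = -3, x = 17


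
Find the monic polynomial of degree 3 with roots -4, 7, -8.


A monic polynomial with roots -4, 7, -8 is:
p(x) = (x + 4)(x - 7)(x + 8)
After multiplying by (x + 4): x + 4
After multiplying by (x - 7): x^2 - 3x - 28
After multiplying by (x + 8): x^3 + 5x^2 - 52x - 224

x^3 + 5x^2 - 52x - 224


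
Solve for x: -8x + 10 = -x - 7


Starting with: -8x + 10 = -x - 7
Move all x terms to left: (-8 + 1)x = -7 - 10
Simplify: -7x = -17
Divide both sides by -7: x = 17/7

x = 17/7


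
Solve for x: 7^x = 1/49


Express both sides with the same base.
1/49 = 7^(-2)
Since the bases match: x = -2

x = -2


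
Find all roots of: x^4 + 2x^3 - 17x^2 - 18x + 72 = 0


Let p(x) = x^4 + 2x^3 - 17x^2 - 18x + 72. By the rational root theorem (leading coefficient 1), any rational root is an integer divisor of 72: try ±1, ±2, ... in turn.
Test x = 1: value = 40 ≠ 0.
Test x = -1: value = 72 ≠ 0.
Test x = 2: value = 0 ✓, so (x - 2) is a factor.
Synthetic division by (x - 2): bring down 1; 1(2) + 2 = 4; 4(2) - 17 = -9; (-9)(2) - 18 = -36; (-36)(2) + 72 = 0 → quotient x^3 + 4x^2 - 9x - 36, remainder 0.
Continue with the quotient x^3 + 4x^2 - 9x - 36 (candidates must divide 36; re-test x = 2 first in case it repeats).
Test x = 2: value = -30 ≠ 0.
Test x = -2: value = -10 ≠ 0.
Test x = 3: value = 0 ✓, so (x - 3) is a factor.
Synthetic division by (x - 3): bring down 1; 1(3) + 4 = 7; 7(3) - 9 = 12; 12(3) - 36 = 0 → quotient x^2 + 7x + 12, remainder 0.
Solve the quadratic x^2 + 7x + 12 = 0: discriminant = 7^2 - 4(1)(12) = 49 - 48 = 1.
sqrt(1) = 1, so x = (-7 ± 1)/2: x = -3 or x = -4.
Collecting all roots found:

x = -4, x = -3, x = 2, x = 3


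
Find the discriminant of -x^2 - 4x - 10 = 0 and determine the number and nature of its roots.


For ax^2 + bx + c = 0, discriminant D = b^2 - 4ac
Here a = -1, b = -4, c = -10
D = (-4)^2 - 4(-1)(-10) = 16 - 40 = -24

D = -24 < 0
The equation has no real roots (2 complex conjugate roots).

Discriminant = -24, no real roots (2 complex conjugate roots)


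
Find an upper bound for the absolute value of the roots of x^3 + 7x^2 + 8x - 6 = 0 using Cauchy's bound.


Cauchy's bound: all roots r satisfy |r| <= 1 + max(|a_i/a_n|) for i = 0,...,n-1
where a_n is the leading coefficient.

Coefficients: [1, 7, 8, -6]
Leading coefficient a_n = 1
Ratios |a_i/a_n|: 7, 8, 6
Maximum ratio: 8
Cauchy's bound: |r| <= 1 + 8 = 9

Upper bound = 9


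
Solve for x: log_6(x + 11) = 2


Convert to exponential form: x + 11 = 6^2 = 36
x = 36 - 11 = 25
Check: log_6(25 + 11) = log_6(36) = log_6(36) = 2 ✓

x = 25


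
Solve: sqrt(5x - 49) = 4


Square both sides: 5x - 49 = 4^2 = 16
5x = 16 + 49 = 65
x = 13
Check: sqrt(5*13 - 49) = sqrt(16) = 4 ✓

x = 13


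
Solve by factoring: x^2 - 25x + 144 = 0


We need two numbers that multiply to 144 and add to -25.
Those numbers are -9 and -16 (since (-9) * (-16) = 144 and (-9) + (-16) = -25).
So x^2 - 25x + 144 = (x - 9)(x - 16) = 0
Setting each factor to zero: x = 9 or x = 16

x = 9, x = 16


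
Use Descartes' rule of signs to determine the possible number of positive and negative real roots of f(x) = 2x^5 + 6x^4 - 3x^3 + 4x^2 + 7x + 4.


Descartes' rule of signs:

For positive roots, count sign changes in f(x) = 2x^5 + 6x^4 - 3x^3 + 4x^2 + 7x + 4:
Signs of coefficients: +, +, -, +, +, +
Number of sign changes: 2
Possible positive real roots: 2, 0

For negative roots, examine f(-x) = -2x^5 + 6x^4 + 3x^3 + 4x^2 - 7x + 4:
Signs of coefficients: -, +, +, +, -, +
Number of sign changes: 3
Possible negative real roots: 3, 1

Positive roots: 2 or 0; Negative roots: 3 or 1


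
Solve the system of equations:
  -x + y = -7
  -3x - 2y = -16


Using Cramer's rule:
Determinant D = (-1)(-2) - (-3)(1) = 2 + 3 = 5
Dx = (-7)(-2) - (-16)(1) = 14 + 16 = 30
Dy = (-1)(-16) - (-3)(-7) = 16 - 21 = -5
x = Dx/D = 30/5 = 6
y = Dy/D = -5/5 = -1

x = 6, y = -1


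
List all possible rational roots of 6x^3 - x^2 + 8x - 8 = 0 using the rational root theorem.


Rational root theorem: possible roots are ±p/q where:
  p divides the constant term (-8): p ∈ {1, 2, 4, 8}
  q divides the leading coefficient (6): q ∈ {1, 2, 3, 6}

All possible rational roots: -8, -4, -8/3, -2, -4/3, -1, -2/3, -1/2, -1/3, -1/6, 1/6, 1/3, 1/2, 2/3, 1, 4/3, 2, 8/3, 4, 8

-8, -4, -8/3, -2, -4/3, -1, -2/3, -1/2, -1/3, -1/6, 1/6, 1/3, 1/2, 2/3, 1, 4/3, 2, 8/3, 4, 8


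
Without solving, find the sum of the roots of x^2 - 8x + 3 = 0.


By Vieta's formulas for ax^2 + bx + c = 0:
  Sum of roots = -b/a
  Product of roots = c/a

Here a = 1, b = -8, c = 3
Sum = -(-8)/1 = 8
Product = 3/1 = 3

Sum = 8


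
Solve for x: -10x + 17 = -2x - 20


Starting with: -10x + 17 = -2x - 20
Move all x terms to left: (-10 + 2)x = -20 - 17
Simplify: -8x = -37
Divide both sides by -8: x = 37/8

x = 37/8


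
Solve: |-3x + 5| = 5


An absolute value equation |expr| = 5 gives two cases:
Case 1: -3x + 5 = 5
  -3x = 0, so x = 0
Case 2: -3x + 5 = -5
  -3x = -10, so x = 10/3

x = 0, x = 10/3


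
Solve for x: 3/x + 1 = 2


Subtract 1 from both sides: 3/x = 1
Multiply both sides by x: 3 = 1 * x
Divide by 1: x = 3

x = 3


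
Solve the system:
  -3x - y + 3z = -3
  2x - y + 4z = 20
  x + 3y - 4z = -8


Using Cramer's rule. Expand each determinant along the first row.
D  = (-3)*[(-1)*(-4) - 4*3] - (-1)*[2*(-4) - 4*1] + 3*[2*3 - (-1)*1]
  = (-3)*(-8) - (-1)*(-12) + 3*(7) = 33
Dx = (-3)*[(-1)*(-4) - 4*3] - (-1)*[20*(-4) - 4*(-8)] + 3*[20*3 - (-1)*(-8)]
  = (-3)*(-8) - (-1)*(-48) + 3*(52) = 132
Dy = (-3)*[20*(-4) - 4*(-8)] - (-3)*[2*(-4) - 4*1] + 3*[2*(-8) - 20*1]
  = (-3)*(-48) - (-3)*(-12) + 3*(-36) = 0
Dz = (-3)*[(-1)*(-8) - 20*3] - (-1)*[2*(-8) - 20*1] + (-3)*[2*3 - (-1)*1]
  = (-3)*(-52) - (-1)*(-36) + (-3)*(7) = 99
x = Dx/D = 132/33 = 4, y = Dy/D = 0/33 = 0, z = Dz/D = 99/33 = 3
Check eq1: (-3)(4) + (-1)(0) + (3)(3) = -3 = -3 ✓
Check eq2: (2)(4) + (-1)(0) + (4)(3) = 20 = 20 ✓
Check eq3: (1)(4) + (3)(0) + (-4)(3) = -8 = -8 ✓

x = 4, y = 0, z = 3


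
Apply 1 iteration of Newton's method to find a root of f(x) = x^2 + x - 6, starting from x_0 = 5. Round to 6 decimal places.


Newton's method: x_(n+1) = x_n - f(x_n)/f'(x_n)
f(x) = x^2 + x - 6
f'(x) = 2x + 1

Iteration 1:
  f(5.000000) = 24.000000
  f'(5.000000) = 11.000000
  x_1 = 5.000000 - (24.000000)/(11.000000) = 2.818182

x_1 = 2.818182


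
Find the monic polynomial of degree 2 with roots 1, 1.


A monic polynomial with roots 1, 1 is:
p(x) = (x - 1)(x - 1)
After multiplying by (x - 1): x - 1
After multiplying by (x - 1): x^2 - 2x + 1

x^2 - 2x + 1


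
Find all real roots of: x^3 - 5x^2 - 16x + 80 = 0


Let p(x) = x^3 - 5x^2 - 16x + 80. By the rational root theorem (leading coefficient 1), any rational root is an integer divisor of 80: try ±1, ±2, ... in turn.
Test x = 1: value = 60 ≠ 0.
Test x = -1: value = 90 ≠ 0.
Test x = 2: value = 36 ≠ 0.
Test x = -2: value = 84 ≠ 0.
Test x = 4: value = 0 ✓, so (x - 4) is a factor.
Synthetic division by (x - 4): bring down 1; 1(4) - 5 = -1; (-1)(4) - 16 = -20; (-20)(4) + 80 = 0 → quotient x^2 - x - 20, remainder 0.
Solve the quadratic x^2 - x - 20 = 0: discriminant = (-1)^2 - 4(1)(-20) = 1 + 80 = 81.
sqrt(81) = 9, so x = (1 ± 9)/2: x = 5 or x = -4.

x = -4, x = 4, x = 5


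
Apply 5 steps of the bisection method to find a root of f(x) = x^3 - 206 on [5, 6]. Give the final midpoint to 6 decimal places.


f(x) = x^3 - 206
f(5) = -81 < 0
f(6) = 10 > 0

Step 1: midpoint = (5.000000 + 6.000000)/2 = 5.500000
  f(5.500000) = -39.625000
  f(mid) < 0, so root is in [5.500000, 6.000000]

Step 2: midpoint = (5.500000 + 6.000000)/2 = 5.750000
  f(5.750000) = -15.890625
  f(mid) < 0, so root is in [5.750000, 6.000000]

Step 3: midpoint = (5.750000 + 6.000000)/2 = 5.875000
  f(5.875000) = -3.220703
  f(mid) < 0, so root is in [5.875000, 6.000000]

Step 4: midpoint = (5.875000 + 6.000000)/2 = 5.937500
  f(5.937500) = 3.320068
  f(mid) > 0, so root is in [5.875000, 5.937500]

Step 5: midpoint = (5.875000 + 5.937500)/2 = 5.906250
  f(5.906250) = 0.032379
  f(mid) > 0, so root is in [5.875000, 5.906250]

midpoint = 5.906250


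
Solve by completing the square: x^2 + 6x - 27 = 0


Start: x^2 + 6x - 27 = 0
Move constant: x^2 + 6x = 27
Half of 6 is 3, squared is 9
Add 9 to both sides: x^2 + 6x + 9 = 36
(x + 3)^2 = 36
x + 3 = ±6
x = -3 + 6 = 3 or x = -3 - 6 = -9

x = -9, x = 3


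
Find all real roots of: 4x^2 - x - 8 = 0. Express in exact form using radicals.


Using the quadratic formula: x = (-b ± sqrt(b^2 - 4ac)) / (2a)
Here a = 4, b = -1, c = -8
Discriminant = b^2 - 4ac = (-1)^2 - 4(4)(-8) = 1 + 128 = 129
Since discriminant = 129 > 0, there are two real roots.
x = (1 ± sqrt(129)) / 8
Numerically: x ≈ 1.5447 or x ≈ -1.2947

x = (1 + sqrt(129)) / 8 or x = (1 - sqrt(129)) / 8


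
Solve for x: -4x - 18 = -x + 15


Starting with: -4x - 18 = -x + 15
Move all x terms to left: (-4 + 1)x = 15 + 18
Simplify: -3x = 33
Divide both sides by -3: x = -11

x = -11


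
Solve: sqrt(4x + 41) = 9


Square both sides: 4x + 41 = 9^2 = 81
4x = 81 - 41 = 40
x = 10
Check: sqrt(4*10 + 41) = sqrt(81) = 9 ✓

x = 10


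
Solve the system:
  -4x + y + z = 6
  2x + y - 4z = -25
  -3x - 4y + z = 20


Using Cramer's rule. Expand each determinant along the first row.
D  = (-4)*[1*1 - (-4)*(-4)] - 1*[2*1 - (-4)*(-3)] + 1*[2*(-4) - 1*(-3)]
  = (-4)*(-15) - 1*(-10) + 1*(-5) = 65
Dx = 6*[1*1 - (-4)*(-4)] - 1*[(-25)*1 - (-4)*20] + 1*[(-25)*(-4) - 1*20]
  = 6*(-15) - 1*(55) + 1*(80) = -65
Dy = (-4)*[(-25)*1 - (-4)*20] - 6*[2*1 - (-4)*(-3)] + 1*[2*20 - (-25)*(-3)]
  = (-4)*(55) - 6*(-10) + 1*(-35) = -195
Dz = (-4)*[1*20 - (-25)*(-4)] - 1*[2*20 - (-25)*(-3)] + 6*[2*(-4) - 1*(-3)]
  = (-4)*(-80) - 1*(-35) + 6*(-5) = 325
x = Dx/D = -65/65 = -1, y = Dy/D = -195/65 = -3, z = Dz/D = 325/65 = 5
Check eq1: (-4)(-1) + (1)(-3) + (1)(5) = 6 = 6 ✓
Check eq2: (2)(-1) + (1)(-3) + (-4)(5) = -25 = -25 ✓
Check eq3: (-3)(-1) + (-4)(-3) + (1)(5) = 20 = 20 ✓

x = -1, y = -3, z = 5


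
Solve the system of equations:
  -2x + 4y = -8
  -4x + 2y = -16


Using Cramer's rule:
Determinant D = (-2)(2) - (-4)(4) = -4 + 16 = 12
Dx = (-8)(2) - (-16)(4) = -16 + 64 = 48
Dy = (-2)(-16) - (-4)(-8) = 32 - 32 = 0
x = Dx/D = 48/12 = 4
y = Dy/D = 0/12 = 0

x = 4, y = 0


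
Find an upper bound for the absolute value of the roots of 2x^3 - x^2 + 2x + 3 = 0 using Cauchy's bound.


Cauchy's bound: all roots r satisfy |r| <= 1 + max(|a_i/a_n|) for i = 0,...,n-1
where a_n is the leading coefficient.

Coefficients: [2, -1, 2, 3]
Leading coefficient a_n = 2
Ratios |a_i/a_n|: 1/2, 1, 3/2
Maximum ratio: 3/2
Cauchy's bound: |r| <= 1 + 3/2 = 5/2

Upper bound = 5/2


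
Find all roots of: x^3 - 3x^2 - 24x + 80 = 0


Let p(x) = x^3 - 3x^2 - 24x + 80. By the rational root theorem (leading coefficient 1), any rational root is an integer divisor of 80: try ±1, ±2, ... in turn.
Test x = 1: value = 54 ≠ 0.
Test x = -1: value = 100 ≠ 0.
Test x = 2: value = 28 ≠ 0.
Test x = -2: value = 108 ≠ 0.
Test x = 4: value = 0 ✓, so (x - 4) is a factor.
Synthetic division by (x - 4): bring down 1; 1(4) - 3 = 1; 1(4) - 24 = -20; (-20)(4) + 80 = 0 → quotient x^2 + x - 20, remainder 0.
Solve the quadratic x^2 + x - 20 = 0: discriminant = 1^2 - 4(1)(-20) = 1 + 80 = 81.
sqrt(81) = 9, so x = (-1 ± 9)/2: x = 4 or x = -5.
Collecting all roots found:

x = -5, x = 4 (multiplicity 2)


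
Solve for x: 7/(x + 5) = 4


Multiply both sides by (x + 5): 7 = 4(x + 5)
Distribute: 7 = 4x + 20
4x = 7 - 20 = -13
x = -13/4

x = -13/4


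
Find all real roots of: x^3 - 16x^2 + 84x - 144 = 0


Let p(x) = x^3 - 16x^2 + 84x - 144. By the rational root theorem (leading coefficient 1), any rational root is an integer divisor of 144: try ±1, ±2, ... in turn.
Test x = 1: value = -75 ≠ 0.
Test x = -1: value = -245 ≠ 0.
Test x = 2: value = -32 ≠ 0.
Test x = -2: value = -384 ≠ 0.
Test x = 3: value = -9 ≠ 0.
Test x = -3: value = -567 ≠ 0.
Test x = 4: value = 0 ✓, so (x - 4) is a factor.
Synthetic division by (x - 4): bring down 1; 1(4) - 16 = -12; (-12)(4) + 84 = 36; 36(4) - 144 = 0 → quotient x^2 - 12x + 36, remainder 0.
Solve the quadratic x^2 - 12x + 36 = 0: discriminant = (-12)^2 - 4(1)(36) = 144 - 144 = 0.
Discriminant = 0, so a double root: x = 12/2 = 6.

x = 4, x = 6 (multiplicity 2)


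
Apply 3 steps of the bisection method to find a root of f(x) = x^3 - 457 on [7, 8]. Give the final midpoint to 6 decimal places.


f(x) = x^3 - 457
f(7) = -114 < 0
f(8) = 55 > 0

Step 1: midpoint = (7.000000 + 8.000000)/2 = 7.500000
  f(7.500000) = -35.125000
  f(mid) < 0, so root is in [7.500000, 8.000000]

Step 2: midpoint = (7.500000 + 8.000000)/2 = 7.750000
  f(7.750000) = 8.484375
  f(mid) > 0, so root is in [7.500000, 7.750000]

Step 3: midpoint = (7.500000 + 7.750000)/2 = 7.625000
  f(7.625000) = -13.677734
  f(mid) < 0, so root is in [7.625000, 7.750000]

midpoint = 7.625000


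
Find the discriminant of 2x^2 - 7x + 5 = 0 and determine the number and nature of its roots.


For ax^2 + bx + c = 0, discriminant D = b^2 - 4ac
Here a = 2, b = -7, c = 5
D = (-7)^2 - 4(2)(5) = 49 - 40 = 9

D = 9 > 0 and is a perfect square (sqrt = 3)
The equation has 2 distinct real rational roots.

Discriminant = 9, 2 distinct real rational roots


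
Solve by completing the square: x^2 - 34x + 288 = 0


Start: x^2 - 34x + 288 = 0
Move constant: x^2 - 34x = -288
Half of -34 is -17, squared is 289
Add 289 to both sides: x^2 - 34x + 289 = 1
(x - 17)^2 = 1
x - 17 = ±1
x = 17 + 1 = 18 or x = 17 - 1 = 16

x = 16, x = 18


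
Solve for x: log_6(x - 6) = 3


Convert to exponential form: x - 6 = 6^3 = 216
x = 216 + 6 = 222
Check: log_6(222 - 6) = log_6(216) = log_6(216) = 3 ✓

x = 222


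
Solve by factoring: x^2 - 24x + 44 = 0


We need two numbers that multiply to 44 and add to -24.
Those numbers are -2 and -22 (since (-2) * (-22) = 44 and (-2) + (-22) = -24).
So x^2 - 24x + 44 = (x - 2)(x - 22) = 0
Setting each factor to zero: x = 2 or x = 22

x = 2, x = 22


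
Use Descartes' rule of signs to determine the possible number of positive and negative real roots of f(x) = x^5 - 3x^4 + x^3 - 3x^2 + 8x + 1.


Descartes' rule of signs:

For positive roots, count sign changes in f(x) = x^5 - 3x^4 + x^3 - 3x^2 + 8x + 1:
Signs of coefficients: +, -, +, -, +, +
Number of sign changes: 4
Possible positive real roots: 4, 2, 0

For negative roots, examine f(-x) = -x^5 - 3x^4 - x^3 - 3x^2 - 8x + 1:
Signs of coefficients: -, -, -, -, -, +
Number of sign changes: 1
Possible negative real roots: 1

Positive roots: 4 or 2 or 0; Negative roots: 1


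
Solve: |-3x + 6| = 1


An absolute value equation |expr| = 1 gives two cases:
Case 1: -3x + 6 = 1
  -3x = -5, so x = 5/3
Case 2: -3x + 6 = -1
  -3x = -7, so x = 7/3

x = 5/3, x = 7/3


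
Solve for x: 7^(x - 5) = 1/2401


Express both sides with the same base.
1/2401 = 7^(-4)
Since the bases match, equate exponents: x - 5 = -4
So x = -4 - (-5) = 1

x = 1


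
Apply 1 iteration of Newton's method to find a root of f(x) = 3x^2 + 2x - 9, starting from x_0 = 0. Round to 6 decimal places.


Newton's method: x_(n+1) = x_n - f(x_n)/f'(x_n)
f(x) = 3x^2 + 2x - 9
f'(x) = 6x + 2

Iteration 1:
  f(0.000000) = -9.000000
  f'(0.000000) = 2.000000
  x_1 = 0.000000 - (-9.000000)/(2.000000) = 4.500000

x_1 = 4.500000


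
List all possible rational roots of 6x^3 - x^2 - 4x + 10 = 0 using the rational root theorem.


Rational root theorem: possible roots are ±p/q where:
  p divides the constant term (10): p ∈ {1, 2, 5, 10}
  q divides the leading coefficient (6): q ∈ {1, 2, 3, 6}

All possible rational roots: -10, -5, -10/3, -5/2, -2, -5/3, -1, -5/6, -2/3, -1/2, -1/3, -1/6, 1/6, 1/3, 1/2, 2/3, 5/6, 1, 5/3, 2, 5/2, 10/3, 5, 10

-10, -5, -10/3, -5/2, -2, -5/3, -1, -5/6, -2/3, -1/2, -1/3, -1/6, 1/6, 1/3, 1/2, 2/3, 5/6, 1, 5/3, 2, 5/2, 10/3, 5, 10


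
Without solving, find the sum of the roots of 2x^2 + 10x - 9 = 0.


By Vieta's formulas for ax^2 + bx + c = 0:
  Sum of roots = -b/a
  Product of roots = c/a

Here a = 2, b = 10, c = -9
Sum = -(10)/2 = -5
Product = -9/2 = -9/2

Sum = -5


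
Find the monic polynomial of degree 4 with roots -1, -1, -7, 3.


A monic polynomial with roots -1, -1, -7, 3 is:
p(x) = (x + 1)(x + 1)(x + 7)(x - 3)
After multiplying by (x + 1): x + 1
After multiplying by (x + 1): x^2 + 2x + 1
After multiplying by (x + 7): x^3 + 9x^2 + 15x + 7
After multiplying by (x - 3): x^4 + 6x^3 - 12x^2 - 38x - 21

x^4 + 6x^3 - 12x^2 - 38x - 21


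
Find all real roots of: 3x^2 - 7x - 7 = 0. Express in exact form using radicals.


Using the quadratic formula: x = (-b ± sqrt(b^2 - 4ac)) / (2a)
Here a = 3, b = -7, c = -7
Discriminant = b^2 - 4ac = (-7)^2 - 4(3)(-7) = 49 + 84 = 133
Since discriminant = 133 > 0, there are two real roots.
x = (7 ± sqrt(133)) / 6
Numerically: x ≈ 3.0888 or x ≈ -0.7554

x = (7 + sqrt(133)) / 6 or x = (7 - sqrt(133)) / 6


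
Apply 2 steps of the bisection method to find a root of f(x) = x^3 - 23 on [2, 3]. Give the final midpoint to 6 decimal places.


f(x) = x^3 - 23
f(2) = -15 < 0
f(3) = 4 > 0

Step 1: midpoint = (2.000000 + 3.000000)/2 = 2.500000
  f(2.500000) = -7.375000
  f(mid) < 0, so root is in [2.500000, 3.000000]

Step 2: midpoint = (2.500000 + 3.000000)/2 = 2.750000
  f(2.750000) = -2.203125
  f(mid) < 0, so root is in [2.750000, 3.000000]

midpoint = 2.750000


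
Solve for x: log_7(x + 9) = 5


Convert to exponential form: x + 9 = 7^5 = 16807
x = 16807 - 9 = 16798
Check: log_7(16798 + 9) = log_7(16807) = log_7(16807) = 5 ✓

x = 16798


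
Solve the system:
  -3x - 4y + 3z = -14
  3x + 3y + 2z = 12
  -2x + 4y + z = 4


Using Cramer's rule. Expand each determinant along the first row.
D  = (-3)*[3*1 - 2*4] - (-4)*[3*1 - 2*(-2)] + 3*[3*4 - 3*(-2)]
  = (-3)*(-5) - (-4)*(7) + 3*(18) = 97
Dx = (-14)*[3*1 - 2*4] - (-4)*[12*1 - 2*4] + 3*[12*4 - 3*4]
  = (-14)*(-5) - (-4)*(4) + 3*(36) = 194
Dy = (-3)*[12*1 - 2*4] - (-14)*[3*1 - 2*(-2)] + 3*[3*4 - 12*(-2)]
  = (-3)*(4) - (-14)*(7) + 3*(36) = 194
Dz = (-3)*[3*4 - 12*4] - (-4)*[3*4 - 12*(-2)] + (-14)*[3*4 - 3*(-2)]
  = (-3)*(-36) - (-4)*(36) + (-14)*(18) = 0
x = Dx/D = 194/97 = 2, y = Dy/D = 194/97 = 2, z = Dz/D = 0/97 = 0
Check eq1: (-3)(2) + (-4)(2) + (3)(0) = -14 = -14 ✓
Check eq2: (3)(2) + (3)(2) + (2)(0) = 12 = 12 ✓
Check eq3: (-2)(2) + (4)(2) + (1)(0) = 4 = 4 ✓

x = 2, y = 2, z = 0


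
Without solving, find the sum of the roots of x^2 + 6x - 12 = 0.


By Vieta's formulas for ax^2 + bx + c = 0:
  Sum of roots = -b/a
  Product of roots = c/a

Here a = 1, b = 6, c = -12
Sum = -(6)/1 = -6
Product = -12/1 = -12

Sum = -6


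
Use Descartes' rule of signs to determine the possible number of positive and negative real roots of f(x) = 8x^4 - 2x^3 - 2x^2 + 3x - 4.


Descartes' rule of signs:

For positive roots, count sign changes in f(x) = 8x^4 - 2x^3 - 2x^2 + 3x - 4:
Signs of coefficients: +, -, -, +, -
Number of sign changes: 3
Possible positive real roots: 3, 1

For negative roots, examine f(-x) = 8x^4 + 2x^3 - 2x^2 - 3x - 4:
Signs of coefficients: +, +, -, -, -
Number of sign changes: 1
Possible negative real roots: 1

Positive roots: 3 or 1; Negative roots: 1


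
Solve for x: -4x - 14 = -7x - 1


Starting with: -4x - 14 = -7x - 1
Move all x terms to left: (-4 + 7)x = -1 + 14
Simplify: 3x = 13
Divide both sides by 3: x = 13/3

x = 13/3


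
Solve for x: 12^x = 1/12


Express both sides with the same base.
1/12 = 12^(-1)
Since the bases match: x = -1

x = -1


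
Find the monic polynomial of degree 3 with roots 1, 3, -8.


A monic polynomial with roots 1, 3, -8 is:
p(x) = (x - 1)(x - 3)(x + 8)
After multiplying by (x - 1): x - 1
After multiplying by (x - 3): x^2 - 4x + 3
After multiplying by (x + 8): x^3 + 4x^2 - 29x + 24

x^3 + 4x^2 - 29x + 24


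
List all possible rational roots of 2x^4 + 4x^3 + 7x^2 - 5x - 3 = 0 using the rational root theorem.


Rational root theorem: possible roots are ±p/q where:
  p divides the constant term (-3): p ∈ {1, 3}
  q divides the leading coefficient (2): q ∈ {1, 2}

All possible rational roots: -3, -3/2, -1, -1/2, 1/2, 1, 3/2, 3

-3, -3/2, -1, -1/2, 1/2, 1, 3/2, 3


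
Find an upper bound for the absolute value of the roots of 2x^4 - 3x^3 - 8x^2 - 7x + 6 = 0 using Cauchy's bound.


Cauchy's bound: all roots r satisfy |r| <= 1 + max(|a_i/a_n|) for i = 0,...,n-1
where a_n is the leading coefficient.

Coefficients: [2, -3, -8, -7, 6]
Leading coefficient a_n = 2
Ratios |a_i/a_n|: 3/2, 4, 7/2, 3
Maximum ratio: 4
Cauchy's bound: |r| <= 1 + 4 = 5

Upper bound = 5


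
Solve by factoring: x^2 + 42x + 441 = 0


We need two numbers that multiply to 441 and add to 42.
Those numbers are 21 and 21 (since 21 * 21 = 441 and 21 + 21 = 42).
So x^2 + 42x + 441 = (x + 21)(x + 21) = 0
Setting each factor to zero: x = -21 or x = -21

x = -21


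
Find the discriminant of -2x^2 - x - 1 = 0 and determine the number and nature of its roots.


For ax^2 + bx + c = 0, discriminant D = b^2 - 4ac
Here a = -2, b = -1, c = -1
D = (-1)^2 - 4(-2)(-1) = 1 - 8 = -7

D = -7 < 0
The equation has no real roots (2 complex conjugate roots).

Discriminant = -7, no real roots (2 complex conjugate roots)


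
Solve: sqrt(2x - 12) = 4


Square both sides: 2x - 12 = 4^2 = 16
2x = 16 + 12 = 28
x = 14
Check: sqrt(2*14 - 12) = sqrt(16) = 4 ✓

x = 14


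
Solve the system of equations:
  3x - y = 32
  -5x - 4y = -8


Using Cramer's rule:
Determinant D = (3)(-4) - (-5)(-1) = -12 - 5 = -17
Dx = (32)(-4) - (-8)(-1) = -128 - 8 = -136
Dy = (3)(-8) - (-5)(32) = -24 + 160 = 136
x = Dx/D = -136/-17 = 8
y = Dy/D = 136/-17 = -8

x = 8, y = -8


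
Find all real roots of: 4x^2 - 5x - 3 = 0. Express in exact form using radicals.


Using the quadratic formula: x = (-b ± sqrt(b^2 - 4ac)) / (2a)
Here a = 4, b = -5, c = -3
Discriminant = b^2 - 4ac = (-5)^2 - 4(4)(-3) = 25 + 48 = 73
Since discriminant = 73 > 0, there are two real roots.
x = (5 ± sqrt(73)) / 8
Numerically: x ≈ 1.6930 or x ≈ -0.4430

x = (5 + sqrt(73)) / 8 or x = (5 - sqrt(73)) / 8


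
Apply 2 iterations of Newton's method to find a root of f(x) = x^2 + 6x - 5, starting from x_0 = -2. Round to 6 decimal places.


Newton's method: x_(n+1) = x_n - f(x_n)/f'(x_n)
f(x) = x^2 + 6x - 5
f'(x) = 2x + 6

Iteration 1:
  f(-2.000000) = -13.000000
  f'(-2.000000) = 2.000000
  x_1 = -2.000000 - (-13.000000)/(2.000000) = 4.500000

Iteration 2:
  f(4.500000) = 42.250000
  f'(4.500000) = 15.000000
  x_2 = 4.500000 - (42.250000)/(15.000000) = 1.683333

x_2 = 1.683333


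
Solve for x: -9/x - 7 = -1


Subtract -7 from both sides: -9/x = 6
Multiply both sides by x: -9 = 6 * x
Divide by 6: x = -3/2

x = -3/2


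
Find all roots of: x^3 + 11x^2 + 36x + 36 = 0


Let p(x) = x^3 + 11x^2 + 36x + 36. By the rational root theorem (leading coefficient 1), any rational root is an integer divisor of 36: try ±1, ±2, ... in turn.
Test x = 1: value = 84 ≠ 0.
Test x = -1: value = 10 ≠ 0.
Test x = 2: value = 160 ≠ 0.
Test x = -2: value = 0 ✓, so (x + 2) is a factor.
Synthetic division by (x + 2): bring down 1; 1(-2) + 11 = 9; 9(-2) + 36 = 18; 18(-2) + 36 = 0 → quotient x^2 + 9x + 18, remainder 0.
Solve the quadratic x^2 + 9x + 18 = 0: discriminant = 9^2 - 4(1)(18) = 81 - 72 = 9.
sqrt(9) = 3, so x = (-9 ± 3)/2: x = -3 or x = -6.
Collecting all roots found:

x = -6, x = -3, x = -2


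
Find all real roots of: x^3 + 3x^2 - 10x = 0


The constant term is 0, so x = 0 is a root. Factor out x:
  x(x^2 + 3x - 10) = 0
Solve the quadratic x^2 + 3x - 10 = 0: discriminant = 3^2 - 4(1)(-10) = 9 + 40 = 49.
sqrt(49) = 7, so x = (-3 ± 7)/2: x = 2 or x = -5.

x = -5, x = 0, x = 2


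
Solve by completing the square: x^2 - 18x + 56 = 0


Start: x^2 - 18x + 56 = 0
Move constant: x^2 - 18x = -56
Half of -18 is -9, squared is 81
Add 81 to both sides: x^2 - 18x + 81 = 25
(x - 9)^2 = 25
x - 9 = ±5
x = 9 + 5 = 14 or x = 9 - 5 = 4

x = 4, x = 14


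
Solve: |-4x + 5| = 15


An absolute value equation |expr| = 15 gives two cases:
Case 1: -4x + 5 = 15
  -4x = 10, so x = -5/2
Case 2: -4x + 5 = -15
  -4x = -20, so x = 5

x = -5/2, x = 5


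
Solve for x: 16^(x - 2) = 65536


Express both sides with the same base.
65536 = 16^4
Since the bases match, equate exponents: x - 2 = 4
So x = 4 - (-2) = 6

x = 6


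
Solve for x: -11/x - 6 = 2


Subtract -6 from both sides: -11/x = 8
Multiply both sides by x: -11 = 8 * x
Divide by 8: x = -11/8

x = -11/8


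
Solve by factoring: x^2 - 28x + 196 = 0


We need two numbers that multiply to 196 and add to -28.
Those numbers are -14 and -14 (since (-14) * (-14) = 196 and (-14) + (-14) = -28).
So x^2 - 28x + 196 = (x - 14)(x - 14) = 0
Setting each factor to zero: x = 14 or x = 14

x = 14


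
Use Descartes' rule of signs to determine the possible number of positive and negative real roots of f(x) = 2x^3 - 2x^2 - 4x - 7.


Descartes' rule of signs:

For positive roots, count sign changes in f(x) = 2x^3 - 2x^2 - 4x - 7:
Signs of coefficients: +, -, -, -
Number of sign changes: 1
Possible positive real roots: 1

For negative roots, examine f(-x) = -2x^3 - 2x^2 + 4x - 7:
Signs of coefficients: -, -, +, -
Number of sign changes: 2
Possible negative real roots: 2, 0

Positive roots: 1; Negative roots: 2 or 0


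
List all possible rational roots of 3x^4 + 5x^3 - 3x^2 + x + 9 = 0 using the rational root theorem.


Rational root theorem: possible roots are ±p/q where:
  p divides the constant term (9): p ∈ {1, 3, 9}
  q divides the leading coefficient (3): q ∈ {1, 3}

All possible rational roots: -9, -3, -1, -1/3, 1/3, 1, 3, 9

-9, -3, -1, -1/3, 1/3, 1, 3, 9


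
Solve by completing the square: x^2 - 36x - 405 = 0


Start: x^2 - 36x - 405 = 0
Move constant: x^2 - 36x = 405
Half of -36 is -18, squared is 324
Add 324 to both sides: x^2 - 36x + 324 = 729
(x - 18)^2 = 729
x - 18 = ±27
x = 18 + 27 = 45 or x = 18 - 27 = -9

x = -9, x = 45


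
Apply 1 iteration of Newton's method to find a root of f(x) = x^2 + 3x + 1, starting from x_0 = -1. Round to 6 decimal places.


Newton's method: x_(n+1) = x_n - f(x_n)/f'(x_n)
f(x) = x^2 + 3x + 1
f'(x) = 2x + 3

Iteration 1:
  f(-1.000000) = -1.000000
  f'(-1.000000) = 1.000000
  x_1 = -1.000000 - (-1.000000)/(1.000000) = 0.000000

x_1 = 0.000000


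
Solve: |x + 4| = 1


An absolute value equation |expr| = 1 gives two cases:
Case 1: x + 4 = 1
  x = -3, so x = -3
Case 2: x + 4 = -1
  x = -5, so x = -5

x = -5, x = -3


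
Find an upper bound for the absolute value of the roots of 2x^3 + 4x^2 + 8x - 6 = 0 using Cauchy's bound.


Cauchy's bound: all roots r satisfy |r| <= 1 + max(|a_i/a_n|) for i = 0,...,n-1
where a_n is the leading coefficient.

Coefficients: [2, 4, 8, -6]
Leading coefficient a_n = 2
Ratios |a_i/a_n|: 2, 4, 3
Maximum ratio: 4
Cauchy's bound: |r| <= 1 + 4 = 5

Upper bound = 5


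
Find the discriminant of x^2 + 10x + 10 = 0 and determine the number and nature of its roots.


For ax^2 + bx + c = 0, discriminant D = b^2 - 4ac
Here a = 1, b = 10, c = 10
D = (10)^2 - 4(1)(10) = 100 - 40 = 60

D = 60 > 0 but not a perfect square
The equation has 2 distinct real irrational roots.

Discriminant = 60, 2 distinct real irrational roots
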